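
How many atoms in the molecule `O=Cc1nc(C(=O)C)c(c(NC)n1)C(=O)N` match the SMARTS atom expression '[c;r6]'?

4

The query [c;r6] means: aromatic carbon that belongs to a six-membered ring.
Check the 16 heavy atoms by environment: 2× n (aromatic, in 6-ring) → no; 4× c (aromatic, in 6-ring) → match; 5× C (acyclic) → no; 3× O (acyclic) → no; 2× N (acyclic) → no.
That gives 4 matching atoms.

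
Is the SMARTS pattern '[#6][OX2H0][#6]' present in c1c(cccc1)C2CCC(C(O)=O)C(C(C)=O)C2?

No

The pattern [#6][OX2H0][#6] describes an aliphatic oxygen bridging two carbons with no H on the oxygen — an ether.
The closest candidate here is a carboxylic acid group (-C(=O)OH), but the -OH oxygen has H1; the =O is OX1, not OX2. No other fragment satisfies the full query, so there is no match.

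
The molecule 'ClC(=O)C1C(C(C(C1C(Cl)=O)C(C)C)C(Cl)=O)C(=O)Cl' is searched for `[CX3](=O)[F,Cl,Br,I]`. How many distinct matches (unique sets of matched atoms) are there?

[CX3](=O)[F,Cl,Br,I] is the SMARTS for an acyl halide: a carbonyl carbon bonded to a halogen.
The molecule carries 4 separate instances of an acyl chloride (-C(=O)Cl) meeting every constraint; each maps to a distinct set of atoms, giving 4 matches.

4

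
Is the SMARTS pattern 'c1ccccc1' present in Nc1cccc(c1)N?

Yes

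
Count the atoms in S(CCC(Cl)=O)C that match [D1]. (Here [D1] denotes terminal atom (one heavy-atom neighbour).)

3

The query [D1] means: atom with exactly one heavy-atom neighbour (degree 1).
Check the 7 heavy atoms by environment: 2× C (D2) → no; 1× S (D2) → no; 1× C (D1) → match; 1× C (D3) → no; 1× O (D1) → match; 1× Cl (D1) → match.
Summing the matching environments: 1 + 1 + 1 = 3 matching atoms.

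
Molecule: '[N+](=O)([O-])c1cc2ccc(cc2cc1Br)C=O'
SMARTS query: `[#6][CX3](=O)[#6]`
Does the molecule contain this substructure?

No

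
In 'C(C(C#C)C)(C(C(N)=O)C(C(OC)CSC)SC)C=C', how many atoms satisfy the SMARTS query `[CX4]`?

10

Check the 20 heavy atoms by environment: 10× C (X4) → match; 3× C (X3) → no; 1× O (X1) → no; 1× N (X3) → no; 2× C (X2) → no; 2× S (X2) → no; 1× O (X2) → no.
That gives 10 matching atoms.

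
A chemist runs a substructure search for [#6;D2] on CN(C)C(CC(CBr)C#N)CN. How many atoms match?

Check the 12 heavy atoms by environment: 4× C (D2) → match; 2× C (D3) → no; 1× N (D3) → no; 2× C (D1) → no; 2× N (D1) → no; 1× Br (D1) → no.
That gives 4 matching atoms.

4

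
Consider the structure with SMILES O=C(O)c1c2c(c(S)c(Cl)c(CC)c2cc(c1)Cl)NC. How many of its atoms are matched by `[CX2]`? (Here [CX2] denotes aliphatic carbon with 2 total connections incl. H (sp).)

0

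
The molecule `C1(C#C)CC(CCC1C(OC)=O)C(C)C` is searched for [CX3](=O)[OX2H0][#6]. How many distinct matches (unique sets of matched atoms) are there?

1

[CX3](=O)[OX2H0][#6] is the SMARTS for an ester: a carbonyl carbon bonded to an oxygen that is itself bonded to carbon (no H on that O).
Exactly one fragment in the molecule meets all constraints, giving 1 match.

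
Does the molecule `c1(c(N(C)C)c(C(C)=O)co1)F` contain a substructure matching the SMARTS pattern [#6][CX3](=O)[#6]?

Yes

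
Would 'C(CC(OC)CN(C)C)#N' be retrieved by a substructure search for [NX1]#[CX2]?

Yes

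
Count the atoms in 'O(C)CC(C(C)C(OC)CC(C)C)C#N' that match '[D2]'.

5

The query [D2] means: atom with exactly two heavy-atom neighbours.
Check the 15 heavy atoms by environment: 3× C (D2) → match; 4× C (D3) → no; 2× O (D2) → match; 5× C (D1) → no; 1× N (D1) → no.
Summing the matching environments: 3 + 2 = 5 matching atoms.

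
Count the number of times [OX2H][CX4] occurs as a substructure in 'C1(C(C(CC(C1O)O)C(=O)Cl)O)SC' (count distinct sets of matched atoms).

3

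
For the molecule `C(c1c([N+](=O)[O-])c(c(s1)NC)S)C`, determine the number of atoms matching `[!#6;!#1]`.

6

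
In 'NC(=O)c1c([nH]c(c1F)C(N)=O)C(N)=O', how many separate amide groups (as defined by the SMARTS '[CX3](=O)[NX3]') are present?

3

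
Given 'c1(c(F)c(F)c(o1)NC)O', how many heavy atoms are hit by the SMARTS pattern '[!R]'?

5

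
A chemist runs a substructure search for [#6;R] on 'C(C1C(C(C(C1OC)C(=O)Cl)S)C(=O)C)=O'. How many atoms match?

The query [#6;R] means: carbon that is part of a ring.
Check the 16 heavy atoms by environment: 5× C (in 5-ring) → match; 4× O (acyclic) → no; 5× C (acyclic) → no; 1× S (acyclic) → no; 1× Cl (acyclic) → no.
That gives 5 matching atoms.

5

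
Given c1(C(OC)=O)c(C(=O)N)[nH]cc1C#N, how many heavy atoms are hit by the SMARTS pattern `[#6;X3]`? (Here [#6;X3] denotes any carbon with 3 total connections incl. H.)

The query [#6;X3] means: any carbon (aromatic or not) with three total connections.
Check the 14 heavy atoms by environment: 1× n (aromatic, X3) → no; 4× c (aromatic, X3) → match; 2× C (X3) → match; 2× O (X1) → no; 1× O (X2) → no; 1× C (X4) → no; 1× C (X2) → no; 1× N (X1) → no; 1× N (X3) → no.
Summing the matching environments: 4 + 2 = 6 matching atoms.

6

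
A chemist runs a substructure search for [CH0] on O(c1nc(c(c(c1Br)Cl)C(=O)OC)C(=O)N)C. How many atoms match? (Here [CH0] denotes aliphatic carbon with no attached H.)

2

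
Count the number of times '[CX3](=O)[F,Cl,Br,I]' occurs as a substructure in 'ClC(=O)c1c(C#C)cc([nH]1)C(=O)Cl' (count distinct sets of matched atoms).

2

[CX3](=O)[F,Cl,Br,I] is the SMARTS for an acyl halide: a carbonyl carbon bonded to a halogen.
The molecule carries 2 separate instances of an acyl chloride (-C(=O)Cl) meeting every constraint; each maps to a distinct set of atoms, giving 2 matches.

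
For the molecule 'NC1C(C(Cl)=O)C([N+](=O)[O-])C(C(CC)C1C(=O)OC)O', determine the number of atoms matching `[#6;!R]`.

5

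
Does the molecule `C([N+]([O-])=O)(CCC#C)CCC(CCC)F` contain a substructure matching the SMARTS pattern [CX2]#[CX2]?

The pattern [CX2]#[CX2] describes a carbon-carbon triple bond — an alkyne.
The molecule carries an ethynyl group (-C#CH), whose atoms satisfy every constraint of the query, so the pattern matches.

Yes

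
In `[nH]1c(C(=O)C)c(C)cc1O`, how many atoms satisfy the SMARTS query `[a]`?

5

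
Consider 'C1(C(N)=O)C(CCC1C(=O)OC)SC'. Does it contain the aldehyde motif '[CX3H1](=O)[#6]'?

No

The pattern [CX3H1](=O)[#6] describes an sp2 carbon with one H, double-bonded to O and single-bonded to carbon — an aldehyde.
The closest candidate here is a methyl-ester group (-C(=O)OCH3), but the carbonyl carbon has H0, not H1. No other fragment satisfies the full query, so there is no match.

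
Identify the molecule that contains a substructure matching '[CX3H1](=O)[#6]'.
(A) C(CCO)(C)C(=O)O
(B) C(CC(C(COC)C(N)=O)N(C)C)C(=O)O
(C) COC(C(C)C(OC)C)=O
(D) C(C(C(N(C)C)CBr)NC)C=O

[CX3H1](=O)[#6] describes an sp2 carbon with one H, double-bonded to O and single-bonded to carbon (an aldehyde).
(A) has a carboxylic acid group (-C(=O)OH) but the carbonyl carbon has H0 and is bonded to O, not H1.
(B) has a carboxylic acid group (-C(=O)OH) but the carbonyl carbon has H0 and is bonded to O, not H1.
(C) has a methyl-ester group (-C(=O)OCH3) but the carbonyl carbon has H0, not H1.
(D) contains an aldehyde (-CHO), which satisfies every atom and bond constraint.
So the answer is (D).

D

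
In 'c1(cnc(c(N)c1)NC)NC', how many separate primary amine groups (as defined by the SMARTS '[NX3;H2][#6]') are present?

1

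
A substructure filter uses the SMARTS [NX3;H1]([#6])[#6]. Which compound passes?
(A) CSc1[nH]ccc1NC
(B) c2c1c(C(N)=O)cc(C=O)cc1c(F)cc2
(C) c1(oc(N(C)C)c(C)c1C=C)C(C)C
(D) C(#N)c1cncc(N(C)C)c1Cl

[NX3;H1]([#6])[#6] describes a trivalent nitrogen with one H, bonded to two carbons (a secondary amine).
(A) contains an N-methylamino group (-NHCH3), which satisfies every atom and bond constraint.
(B) has a primary amide (-C(=O)NH2) but the -C(=O)NH2 nitrogen has H2, not H1.
(C) has a dimethylamino group (-N(CH3)2) but the nitrogen has H0, not H1.
(D) has a dimethylamino group (-N(CH3)2) but the nitrogen has H0, not H1.
So the answer is (A).

A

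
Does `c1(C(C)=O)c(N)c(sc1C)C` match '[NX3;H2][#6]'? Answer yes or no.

Yes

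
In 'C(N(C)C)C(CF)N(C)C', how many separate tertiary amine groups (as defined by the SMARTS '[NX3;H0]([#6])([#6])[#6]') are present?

[NX3;H0]([#6])([#6])[#6] is the SMARTS for a tertiary amine: a trivalent nitrogen with no H, bonded to three carbons.
The molecule carries 2 separate instances of a dimethylamino group (-N(CH3)2) meeting every constraint; each maps to a distinct set of atoms, giving 2 matches.

2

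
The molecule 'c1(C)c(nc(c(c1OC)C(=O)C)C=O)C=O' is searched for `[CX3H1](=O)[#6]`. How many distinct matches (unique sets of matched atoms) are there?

2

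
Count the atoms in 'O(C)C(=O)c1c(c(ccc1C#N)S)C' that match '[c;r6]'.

6

The query [c;r6] means: aromatic carbon that belongs to a six-membered ring.
Check the 14 heavy atoms by environment: 6× c (aromatic, in 6-ring) → match; 4× C (acyclic) → no; 2× O (acyclic) → no; 1× S (acyclic) → no; 1× N (acyclic) → no.
That gives 6 matching atoms.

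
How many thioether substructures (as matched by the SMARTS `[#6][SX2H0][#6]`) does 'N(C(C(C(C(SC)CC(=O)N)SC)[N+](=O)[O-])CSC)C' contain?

3

[#6][SX2H0][#6] is the SMARTS for a thioether: an aliphatic sulfur bridging two carbons with no H on the sulfur.
The molecule carries 3 separate instances of a methylthio ether (-SCH3) meeting every constraint; each maps to a distinct set of atoms, giving 3 matches.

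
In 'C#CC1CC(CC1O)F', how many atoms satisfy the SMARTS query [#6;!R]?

2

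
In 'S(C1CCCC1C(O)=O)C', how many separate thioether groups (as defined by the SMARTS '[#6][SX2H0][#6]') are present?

1

[#6][SX2H0][#6] is the SMARTS for a thioether: an aliphatic sulfur bridging two carbons with no H on the sulfur.
Exactly one fragment in the molecule meets all constraints, giving 1 match.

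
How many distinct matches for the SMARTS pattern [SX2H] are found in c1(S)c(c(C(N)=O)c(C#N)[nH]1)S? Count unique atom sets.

[SX2H] is the SMARTS for a thiol: an aliphatic sulfur with two connections, one being H.
The molecule carries 2 separate instances of a thiol (-SH) meeting every constraint; each maps to a distinct set of atoms, giving 2 matches.

2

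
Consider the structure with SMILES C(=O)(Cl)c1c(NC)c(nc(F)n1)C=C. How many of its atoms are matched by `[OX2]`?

0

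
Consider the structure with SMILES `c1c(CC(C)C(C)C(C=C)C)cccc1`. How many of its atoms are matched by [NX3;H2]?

The query [NX3;H2] means: aliphatic N with 3 total connections, two of them H — an -NH2 nitrogen (amine or amide).
Check the 15 heavy atoms by environment: 3× C (H3, X4) → no; 3× C (H1, X4) → no; 1× C (H2, X4) → no; 1× C (H1, X3) → no; 1× C (H2, X3) → no; 1× c (aromatic, H0, X3) → no; 5× c (aromatic, H1, X3) → no.
No environment satisfies the query, so 0 matching atoms.

0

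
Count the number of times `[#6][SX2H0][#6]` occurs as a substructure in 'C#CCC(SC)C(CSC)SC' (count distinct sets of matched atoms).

[#6][SX2H0][#6] is the SMARTS for a thioether: an aliphatic sulfur bridging two carbons with no H on the sulfur.
The molecule carries 3 separate instances of a methylthio ether (-SCH3) meeting every constraint; each maps to a distinct set of atoms, giving 3 matches.

3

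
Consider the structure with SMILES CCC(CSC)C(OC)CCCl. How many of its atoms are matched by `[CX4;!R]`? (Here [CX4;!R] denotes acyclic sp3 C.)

Check the 12 heavy atoms by environment: 9× C (X4, acyclic) → match; 1× S (X2, acyclic) → no; 1× O (X2, acyclic) → no; 1× Cl (X1, acyclic) → no.
That gives 9 matching atoms.

9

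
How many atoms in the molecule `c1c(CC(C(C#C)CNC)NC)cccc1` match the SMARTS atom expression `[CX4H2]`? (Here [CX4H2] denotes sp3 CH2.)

2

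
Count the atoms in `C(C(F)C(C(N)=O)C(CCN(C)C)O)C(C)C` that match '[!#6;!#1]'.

5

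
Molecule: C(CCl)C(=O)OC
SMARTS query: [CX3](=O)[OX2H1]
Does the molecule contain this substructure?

The pattern [CX3](=O)[OX2H1] describes an sp2 carbon double-bonded to O and single-bonded to an -OH oxygen — a carboxylic acid.
The closest candidate here is a methyl-ester group (-C(=O)OCH3), but the singly-bonded O has no H (OX2H0, not OX2H1). No other fragment satisfies the full query, so there is no match.

No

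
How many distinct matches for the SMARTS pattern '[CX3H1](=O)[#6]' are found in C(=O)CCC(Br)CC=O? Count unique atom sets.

2

[CX3H1](=O)[#6] is the SMARTS for an aldehyde: an sp2 carbon with one H, double-bonded to O and single-bonded to carbon.
The molecule carries 2 separate instances of an aldehyde (-CHO) meeting every constraint; each maps to a distinct set of atoms, giving 2 matches.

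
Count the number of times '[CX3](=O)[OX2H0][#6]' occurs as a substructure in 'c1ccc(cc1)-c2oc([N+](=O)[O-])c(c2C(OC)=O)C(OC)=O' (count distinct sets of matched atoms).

[CX3](=O)[OX2H0][#6] is the SMARTS for an ester: a carbonyl carbon bonded to an oxygen that is itself bonded to carbon (no H on that O).
The molecule carries 2 separate instances of a methyl-ester group (-C(=O)OCH3) meeting every constraint; each maps to a distinct set of atoms, giving 2 matches.

2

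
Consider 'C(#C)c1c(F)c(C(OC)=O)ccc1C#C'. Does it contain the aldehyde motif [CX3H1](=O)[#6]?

No

The pattern [CX3H1](=O)[#6] describes an sp2 carbon with one H, double-bonded to O and single-bonded to carbon — an aldehyde.
The closest candidate here is a methyl-ester group (-C(=O)OCH3), but the carbonyl carbon has H0, not H1. No other fragment satisfies the full query, so there is no match.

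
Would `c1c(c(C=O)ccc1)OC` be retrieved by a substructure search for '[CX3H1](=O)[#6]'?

Yes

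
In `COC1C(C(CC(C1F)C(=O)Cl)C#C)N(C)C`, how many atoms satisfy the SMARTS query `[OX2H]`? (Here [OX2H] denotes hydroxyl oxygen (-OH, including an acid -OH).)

0

The query [OX2H] means: aliphatic oxygen with two connections, one of which is H — an -OH oxygen.
Check the 17 heavy atoms by environment: 5× C (H1, X4) → no; 1× C (H2, X4) → no; 1× C (H0, X3) → no; 1× O (H0, X1) → no; 1× Cl (H0, X1) → no; 1× N (H0, X3) → no; 3× C (H3, X4) → no; 1× O (H0, X2) → no; 1× C (H0, X2) → no; 1× C (H1, X2) → no; 1× F (H0, X1) → no.
No environment satisfies the query, so 0 matching atoms.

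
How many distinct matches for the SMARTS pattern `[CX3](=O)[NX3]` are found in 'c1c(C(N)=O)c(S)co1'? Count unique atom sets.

1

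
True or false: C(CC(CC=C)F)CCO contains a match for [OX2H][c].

The pattern [OX2H][c] describes a hydroxyl oxygen attached to an aromatic carbon — a phenol.
The closest candidate here is a hydroxyl group (-OH), but the -OH is on an aliphatic carbon, not an aromatic c. No other fragment satisfies the full query, so there is no match.

False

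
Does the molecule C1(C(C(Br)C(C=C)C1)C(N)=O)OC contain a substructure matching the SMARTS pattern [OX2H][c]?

The pattern [OX2H][c] describes a hydroxyl oxygen attached to an aromatic carbon — a phenol.
The closest candidate here is a methoxy ether (-OCH3), but the oxygen has H0, not H1. No other fragment satisfies the full query, so there is no match.

No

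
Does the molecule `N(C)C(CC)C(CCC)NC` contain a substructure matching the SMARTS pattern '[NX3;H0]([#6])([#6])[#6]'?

No

The pattern [NX3;H0]([#6])([#6])[#6] describes a trivalent nitrogen with no H, bonded to three carbons — a tertiary amine.
The closest candidate here is an N-methylamino group (-NHCH3), but the nitrogen still has one H (H1), not H0. No other fragment satisfies the full query, so there is no match.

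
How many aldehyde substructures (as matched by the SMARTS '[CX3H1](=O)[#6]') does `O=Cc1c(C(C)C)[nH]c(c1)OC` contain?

[CX3H1](=O)[#6] is the SMARTS for an aldehyde: an sp2 carbon with one H, double-bonded to O and single-bonded to carbon.
Exactly one fragment in the molecule meets all constraints, giving 1 match.

1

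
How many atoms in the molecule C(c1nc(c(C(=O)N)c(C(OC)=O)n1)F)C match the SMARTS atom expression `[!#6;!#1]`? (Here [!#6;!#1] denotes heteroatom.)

7

Check the 16 heavy atoms by environment: 2× n (aromatic) → match; 4× c (aromatic) → no; 5× C → no; 3× O → match; 1× N → match; 1× F → match.
Summing the matching environments: 2 + 3 + 1 + 1 = 7 matching atoms.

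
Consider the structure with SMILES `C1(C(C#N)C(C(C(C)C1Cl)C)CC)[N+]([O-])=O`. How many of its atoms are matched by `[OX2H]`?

Check the 16 heavy atoms by environment: 6× C (H1, X4) → no; 1× C (H0, X2) → no; 1× N (H0, X1) → no; 3× C (H3, X4) → no; 1× C (H2, X4) → no; 1× Cl (H0, X1) → no; 1× N (charge +1, H0, X3) → no; 1× O (charge -1, H0, X1) → no; 1× O (H0, X1) → no.
No environment satisfies the query, so 0 matching atoms.

0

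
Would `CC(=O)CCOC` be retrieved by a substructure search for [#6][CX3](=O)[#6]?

The pattern [#6][CX3](=O)[#6] describes a carbonyl carbon (no H) flanked by two carbons — a ketone.
The molecule carries an acetyl/ketone group (-C(=O)CH3), whose atoms satisfy every constraint of the query, so the pattern matches.

Yes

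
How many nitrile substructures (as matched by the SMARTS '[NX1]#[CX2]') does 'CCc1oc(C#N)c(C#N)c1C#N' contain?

3

[NX1]#[CX2] is the SMARTS for a nitrile: a nitrogen triple-bonded to a two-connected carbon.
The molecule carries 3 separate instances of a nitrile (-C#N) meeting every constraint; each maps to a distinct set of atoms, giving 3 matches.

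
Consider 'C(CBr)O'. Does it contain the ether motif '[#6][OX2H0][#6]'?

No

The pattern [#6][OX2H0][#6] describes an aliphatic oxygen bridging two carbons with no H on the oxygen — an ether.
The closest candidate here is a hydroxyl group (-OH), but the oxygen has H1, not H0 bridging two carbons. No other fragment satisfies the full query, so there is no match.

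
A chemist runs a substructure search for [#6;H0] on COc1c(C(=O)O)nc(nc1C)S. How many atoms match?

5

Check the 13 heavy atoms by environment: 2× n (aromatic, H0) → no; 4× c (aromatic, H0) → match; 2× O (H0) → no; 2× C (H3) → no; 1× C (H0) → match; 1× O (H1) → no; 1× S (H1) → no.
Summing the matching environments: 4 + 1 = 5 matching atoms.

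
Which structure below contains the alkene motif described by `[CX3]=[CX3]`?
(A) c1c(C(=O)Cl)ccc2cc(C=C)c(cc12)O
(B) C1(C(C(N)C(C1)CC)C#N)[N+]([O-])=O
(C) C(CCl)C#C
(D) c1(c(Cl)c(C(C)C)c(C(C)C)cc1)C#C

A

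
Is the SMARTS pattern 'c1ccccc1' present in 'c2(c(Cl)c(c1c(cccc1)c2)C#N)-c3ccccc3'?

Yes

The pattern c1ccccc1 describes six aromatic carbons in a ring — a benzene ring.
The molecule carries a phenyl ring, whose atoms satisfy every constraint of the query, so the pattern matches.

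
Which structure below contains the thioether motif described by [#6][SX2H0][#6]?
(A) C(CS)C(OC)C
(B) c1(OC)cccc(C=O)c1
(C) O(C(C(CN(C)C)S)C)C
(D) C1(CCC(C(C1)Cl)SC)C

D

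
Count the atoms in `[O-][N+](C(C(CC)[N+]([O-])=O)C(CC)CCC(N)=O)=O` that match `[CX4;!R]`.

The query [CX4;!R] means: aliphatic carbon with four total connections, not in a ring.
Check the 18 heavy atoms by environment: 9× C (X4, acyclic) → match; 2× N (charge +1, X3, acyclic) → no; 2× O (charge -1, X1, acyclic) → no; 3× O (X1, acyclic) → no; 1× C (X3, acyclic) → no; 1× N (X3, acyclic) → no.
That gives 9 matching atoms.

9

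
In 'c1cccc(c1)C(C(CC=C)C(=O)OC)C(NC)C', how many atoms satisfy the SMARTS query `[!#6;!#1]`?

The query [!#6;!#1] means: not carbon and not hydrogen — any heteroatom.
Check the 19 heavy atoms by environment: 10× C → no; 6× c (aromatic) → no; 1× N → match; 2× O → match.
Summing the matching environments: 1 + 2 = 3 matching atoms.

3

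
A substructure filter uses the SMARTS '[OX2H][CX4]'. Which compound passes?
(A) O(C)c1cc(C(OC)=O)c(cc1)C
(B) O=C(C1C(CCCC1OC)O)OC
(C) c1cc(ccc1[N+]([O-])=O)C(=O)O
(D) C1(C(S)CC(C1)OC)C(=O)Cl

B

[OX2H][CX4] describes a hydroxyl oxygen bound to an sp3 (X4) carbon (an aliphatic alcohol).
(A) has a methoxy ether (-OCH3) but the oxygen has H0 (ether), not H1.
(B) contains a hydroxyl group (-OH), which satisfies every atom and bond constraint.
(C) has a carboxylic acid group (-C(=O)OH) but the -OH is on a CX3 carbonyl carbon, not a CX4 carbon.
(D) has a methoxy ether (-OCH3) but the oxygen has H0 (ether), not H1.
So the answer is (B).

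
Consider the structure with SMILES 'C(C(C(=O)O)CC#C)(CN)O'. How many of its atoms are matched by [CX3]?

1

Check the 11 heavy atoms by environment: 4× C (X4) → no; 1× N (X3) → no; 1× C (X3) → match; 1× O (X1) → no; 2× O (X2) → no; 2× C (X2) → no.
That gives 1 matching atom.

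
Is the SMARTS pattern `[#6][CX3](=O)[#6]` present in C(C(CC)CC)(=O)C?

The pattern [#6][CX3](=O)[#6] describes a carbonyl carbon (no H) flanked by two carbons — a ketone.
The molecule carries an acetyl/ketone group (-C(=O)CH3), whose atoms satisfy every constraint of the query, so the pattern matches.

Yes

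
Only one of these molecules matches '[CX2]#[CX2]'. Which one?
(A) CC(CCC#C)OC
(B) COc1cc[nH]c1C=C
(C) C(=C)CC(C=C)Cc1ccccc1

[CX2]#[CX2] describes a carbon-carbon triple bond (an alkyne).
(A) contains an ethynyl group (-C#CH), which satisfies every atom and bond constraint.
(B) has a vinyl group (-CH=CH2) but the C=C is a double bond; both carbons are CX3, not CX2.
(C) has a vinyl group (-CH=CH2) but the C=C is a double bond; both carbons are CX3, not CX2.
So the answer is (A).

A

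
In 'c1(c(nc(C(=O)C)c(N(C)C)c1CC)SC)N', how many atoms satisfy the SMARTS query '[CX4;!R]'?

6

The query [CX4;!R] means: aliphatic carbon with four total connections, not in a ring.
Check the 17 heavy atoms by environment: 1× n (aromatic, X2, in 6-ring) → no; 5× c (aromatic, X3, in 6-ring) → no; 1× S (X2, acyclic) → no; 6× C (X4, acyclic) → match; 1× C (X3, acyclic) → no; 1× O (X1, acyclic) → no; 2× N (X3, acyclic) → no.
That gives 6 matching atoms.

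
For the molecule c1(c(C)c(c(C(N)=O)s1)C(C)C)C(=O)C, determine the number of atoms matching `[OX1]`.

Check the 15 heavy atoms by environment: 1× s (aromatic, X2) → no; 4× c (aromatic, X3) → no; 5× C (X4) → no; 2× C (X3) → no; 2× O (X1) → match; 1× N (X3) → no.
That gives 2 matching atoms.

2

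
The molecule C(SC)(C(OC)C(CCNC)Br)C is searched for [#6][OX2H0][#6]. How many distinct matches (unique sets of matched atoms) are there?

1

[#6][OX2H0][#6] is the SMARTS for an ether: an aliphatic oxygen bridging two carbons with no H on the oxygen.
Exactly one fragment in the molecule meets all constraints, giving 1 match.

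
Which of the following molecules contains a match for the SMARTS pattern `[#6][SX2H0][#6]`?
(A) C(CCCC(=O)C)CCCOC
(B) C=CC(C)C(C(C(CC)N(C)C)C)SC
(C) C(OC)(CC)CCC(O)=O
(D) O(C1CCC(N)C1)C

[#6][SX2H0][#6] describes an aliphatic sulfur bridging two carbons with no H on the sulfur (a thioether).
(A) has a methoxy ether (-OCH3) but the bridging atom is O, not S.
(B) contains a methylthio ether (-SCH3), which satisfies every atom and bond constraint.
(C) has a methoxy ether (-OCH3) but the bridging atom is O, not S.
(D) has a methoxy ether (-OCH3) but the bridging atom is O, not S.
So the answer is (B).

B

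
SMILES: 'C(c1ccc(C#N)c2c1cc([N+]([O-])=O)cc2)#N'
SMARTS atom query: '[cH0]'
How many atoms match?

5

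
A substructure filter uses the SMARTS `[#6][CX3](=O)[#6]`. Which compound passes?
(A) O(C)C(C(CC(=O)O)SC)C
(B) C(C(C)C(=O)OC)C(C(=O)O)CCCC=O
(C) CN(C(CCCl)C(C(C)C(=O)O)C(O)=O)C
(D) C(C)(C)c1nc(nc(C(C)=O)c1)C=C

[#6][CX3](=O)[#6] describes a carbonyl carbon (no H) flanked by two carbons (a ketone).
(A) has a carboxylic acid group (-C(=O)OH) but one neighbour of the carbonyl carbon is O, not C.
(B) has an aldehyde (-CHO) but the carbonyl carbon has H1, so it is not flanked by two carbons.
(C) has a carboxylic acid group (-C(=O)OH) but one neighbour of the carbonyl carbon is O, not C.
(D) contains an acetyl/ketone group (-C(=O)CH3), which satisfies every atom and bond constraint.
So the answer is (D).

D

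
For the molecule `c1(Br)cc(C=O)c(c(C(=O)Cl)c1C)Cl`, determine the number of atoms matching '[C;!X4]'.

2

Check the 14 heavy atoms by environment: 6× c (aromatic, X3) → no; 1× Br (X1) → no; 1× C (X4) → no; 2× C (X3) → match; 2× O (X1) → no; 2× Cl (X1) → no.
That gives 2 matching atoms.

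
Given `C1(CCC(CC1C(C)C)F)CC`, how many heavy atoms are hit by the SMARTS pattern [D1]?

The query [D1] means: atom with exactly one heavy-atom neighbour (degree 1).
Check the 12 heavy atoms by environment: 4× C (D2) → no; 4× C (D3) → no; 3× C (D1) → match; 1× F (D1) → match.
Summing the matching environments: 3 + 1 = 4 matching atoms.

4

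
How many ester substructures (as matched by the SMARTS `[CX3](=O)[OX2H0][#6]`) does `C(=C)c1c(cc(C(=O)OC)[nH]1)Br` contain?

1

[CX3](=O)[OX2H0][#6] is the SMARTS for an ester: a carbonyl carbon bonded to an oxygen that is itself bonded to carbon (no H on that O).
Exactly one fragment in the molecule meets all constraints, giving 1 match.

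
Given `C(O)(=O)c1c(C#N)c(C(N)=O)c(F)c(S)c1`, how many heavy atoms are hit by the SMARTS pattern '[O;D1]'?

The query [O;D1] means: aliphatic oxygen bonded to exactly one heavy atom.
Check the 16 heavy atoms by environment: 5× c (aromatic, D3) → no; 1× c (aromatic, D2) → no; 1× F (D1) → no; 1× S (D1) → no; 1× C (D2) → no; 2× N (D1) → no; 2× C (D3) → no; 3× O (D1) → match.
That gives 3 matching atoms.

3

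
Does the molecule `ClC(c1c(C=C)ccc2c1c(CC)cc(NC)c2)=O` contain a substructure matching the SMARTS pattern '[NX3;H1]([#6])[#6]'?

Yes

The pattern [NX3;H1]([#6])[#6] describes a trivalent nitrogen with one H, bonded to two carbons — a secondary amine.
The molecule carries an N-methylamino group (-NHCH3), whose atoms satisfy every constraint of the query, so the pattern matches.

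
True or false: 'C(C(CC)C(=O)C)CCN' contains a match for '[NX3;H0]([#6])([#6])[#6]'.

The pattern [NX3;H0]([#6])([#6])[#6] describes a trivalent nitrogen with no H, bonded to three carbons — a tertiary amine.
The closest candidate here is a primary amino group (-NH2), but the nitrogen has H2, not H0 with three carbons. No other fragment satisfies the full query, so there is no match.

False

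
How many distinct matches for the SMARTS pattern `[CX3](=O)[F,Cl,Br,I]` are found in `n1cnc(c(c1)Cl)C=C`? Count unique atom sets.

0

[CX3](=O)[F,Cl,Br,I] is the SMARTS for an acyl halide: a carbonyl carbon bonded to a halogen.
The molecule has a chloro substituent, but the Cl is not on a carbonyl carbon; nothing else fits, so there are 0 matches.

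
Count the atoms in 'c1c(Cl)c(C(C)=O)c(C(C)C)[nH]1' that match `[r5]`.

5

The query [r5] means: r5 matches atoms in a five-membered ring.
Check the 12 heavy atoms by environment: 1× n (aromatic, in 5-ring) → match; 4× c (aromatic, in 5-ring) → match; 5× C (acyclic) → no; 1× Cl (acyclic) → no; 1× O (acyclic) → no.
Summing the matching environments: 1 + 4 = 5 matching atoms.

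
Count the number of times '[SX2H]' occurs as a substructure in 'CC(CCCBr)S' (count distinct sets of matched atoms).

1

[SX2H] is the SMARTS for a thiol: an aliphatic sulfur with two connections, one being H.
Exactly one fragment in the molecule meets all constraints, giving 1 match.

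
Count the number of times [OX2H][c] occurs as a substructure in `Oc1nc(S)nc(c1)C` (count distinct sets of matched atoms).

[OX2H][c] is the SMARTS for a phenol: a hydroxyl oxygen attached to an aromatic carbon.
Exactly one fragment in the molecule meets all constraints, giving 1 match.

1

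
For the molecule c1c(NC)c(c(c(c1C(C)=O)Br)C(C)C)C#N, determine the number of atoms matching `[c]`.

The query [c] means: lowercase c matches aromatic carbon only.
Check the 17 heavy atoms by environment: 6× c (aromatic) → match; 7× C → no; 1× O → no; 1× Br → no; 2× N → no.
That gives 6 matching atoms.

6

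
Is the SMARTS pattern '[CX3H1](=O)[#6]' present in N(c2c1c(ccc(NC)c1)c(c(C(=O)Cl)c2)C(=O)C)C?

No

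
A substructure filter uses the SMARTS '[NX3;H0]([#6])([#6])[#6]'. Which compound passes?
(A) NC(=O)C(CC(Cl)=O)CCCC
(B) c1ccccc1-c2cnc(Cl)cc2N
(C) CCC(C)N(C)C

[NX3;H0]([#6])([#6])[#6] describes a trivalent nitrogen with no H, bonded to three carbons (a tertiary amine).
(A) has a primary amide (-C(=O)NH2) but the amide nitrogen has H2 and only one carbon neighbour.
(B) has a primary amino group (-NH2) but the nitrogen has H2, not H0 with three carbons.
(C) contains a dimethylamino group (-N(CH3)2), which satisfies every atom and bond constraint.
So the answer is (C).

C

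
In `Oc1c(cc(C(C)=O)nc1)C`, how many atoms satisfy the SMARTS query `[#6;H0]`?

4

The query [#6;H0] means: any carbon with no attached hydrogen.
Check the 11 heavy atoms by environment: 1× n (aromatic, H0) → no; 3× c (aromatic, H0) → match; 2× c (aromatic, H1) → no; 1× C (H0) → match; 1× O (H0) → no; 2× C (H3) → no; 1× O (H1) → no.
Summing the matching environments: 3 + 1 = 4 matching atoms.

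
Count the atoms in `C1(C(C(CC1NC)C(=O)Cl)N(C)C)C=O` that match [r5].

5

The query [r5] means: r5 matches atoms in a five-membered ring.
Check the 15 heavy atoms by environment: 5× C (in 5-ring) → match; 2× N (acyclic) → no; 5× C (acyclic) → no; 2× O (acyclic) → no; 1× Cl (acyclic) → no.
That gives 5 matching atoms.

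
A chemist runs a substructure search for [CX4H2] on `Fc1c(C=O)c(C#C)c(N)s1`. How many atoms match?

0

Check the 11 heavy atoms by environment: 1× s (aromatic, H0, X2) → no; 4× c (aromatic, H0, X3) → no; 1× N (H2, X3) → no; 1× C (H1, X3) → no; 1× O (H0, X1) → no; 1× C (H0, X2) → no; 1× C (H1, X2) → no; 1× F (H0, X1) → no.
No environment satisfies the query, so 0 matching atoms.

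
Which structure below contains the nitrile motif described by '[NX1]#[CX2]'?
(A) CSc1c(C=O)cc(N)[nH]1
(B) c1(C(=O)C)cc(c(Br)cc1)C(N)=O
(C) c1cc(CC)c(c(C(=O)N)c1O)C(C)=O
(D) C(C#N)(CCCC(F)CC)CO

D

[NX1]#[CX2] describes a nitrogen triple-bonded to a two-connected carbon (a nitrile).
(A) has a primary amino group (-NH2) but the nitrogen is NX3 (three connections), not NX1 triple-bonded.
(B) has a primary amide (-C(=O)NH2) but the nitrogen is NX3, not NX1.
(C) has a primary amide (-C(=O)NH2) but the nitrogen is NX3, not NX1.
(D) contains a nitrile (-C#N), which satisfies every atom and bond constraint.
So the answer is (D).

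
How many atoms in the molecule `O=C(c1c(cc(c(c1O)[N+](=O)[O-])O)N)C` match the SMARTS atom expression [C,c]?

The query [C,c] means: comma = OR; matches aliphatic or aromatic carbon — same as #6.
Check the 15 heavy atoms by environment: 6× c (aromatic) → match; 4× O → no; 2× C → match; 1× N (charge +1) → no; 1× O (charge -1) → no; 1× N → no.
Summing the matching environments: 6 + 2 = 8 matching atoms.

8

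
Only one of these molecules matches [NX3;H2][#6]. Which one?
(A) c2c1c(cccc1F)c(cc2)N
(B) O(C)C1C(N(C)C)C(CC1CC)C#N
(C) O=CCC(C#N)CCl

A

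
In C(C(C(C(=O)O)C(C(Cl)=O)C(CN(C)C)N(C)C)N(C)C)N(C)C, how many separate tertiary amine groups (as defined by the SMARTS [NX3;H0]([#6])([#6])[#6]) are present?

4

[NX3;H0]([#6])([#6])[#6] is the SMARTS for a tertiary amine: a trivalent nitrogen with no H, bonded to three carbons.
The molecule carries 4 separate instances of a dimethylamino group (-N(CH3)2) meeting every constraint; each maps to a distinct set of atoms, giving 4 matches.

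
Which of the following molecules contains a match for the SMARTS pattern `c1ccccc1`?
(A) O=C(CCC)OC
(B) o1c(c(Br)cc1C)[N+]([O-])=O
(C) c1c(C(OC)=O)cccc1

C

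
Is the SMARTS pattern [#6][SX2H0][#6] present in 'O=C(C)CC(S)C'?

No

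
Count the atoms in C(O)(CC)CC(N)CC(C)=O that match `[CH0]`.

1

The query [CH0] means: aliphatic carbon with no attached hydrogen.
Check the 11 heavy atoms by environment: 2× C (H3) → no; 3× C (H2) → no; 2× C (H1) → no; 1× N (H2) → no; 1× C (H0) → match; 1× O (H0) → no; 1× O (H1) → no.
That gives 1 matching atom.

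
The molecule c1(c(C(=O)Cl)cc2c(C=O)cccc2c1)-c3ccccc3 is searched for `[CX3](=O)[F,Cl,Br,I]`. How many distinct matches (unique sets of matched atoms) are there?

[CX3](=O)[F,Cl,Br,I] is the SMARTS for an acyl halide: a carbonyl carbon bonded to a halogen.
Exactly one fragment in the molecule meets all constraints, giving 1 match.

1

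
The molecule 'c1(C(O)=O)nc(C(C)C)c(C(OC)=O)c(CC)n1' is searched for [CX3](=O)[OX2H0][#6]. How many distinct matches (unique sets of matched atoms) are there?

[CX3](=O)[OX2H0][#6] is the SMARTS for an ester: a carbonyl carbon bonded to an oxygen that is itself bonded to carbon (no H on that O).
Exactly one fragment in the molecule meets all constraints, giving 1 match.

1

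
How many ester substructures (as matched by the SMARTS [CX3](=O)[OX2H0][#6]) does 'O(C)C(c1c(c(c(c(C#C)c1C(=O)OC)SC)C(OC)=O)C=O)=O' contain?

3

[CX3](=O)[OX2H0][#6] is the SMARTS for an ester: a carbonyl carbon bonded to an oxygen that is itself bonded to carbon (no H on that O).
The molecule carries 3 separate instances of a methyl-ester group (-C(=O)OCH3) meeting every constraint; each maps to a distinct set of atoms, giving 3 matches.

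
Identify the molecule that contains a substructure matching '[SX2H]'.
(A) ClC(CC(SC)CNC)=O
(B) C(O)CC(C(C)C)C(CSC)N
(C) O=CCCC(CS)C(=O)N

C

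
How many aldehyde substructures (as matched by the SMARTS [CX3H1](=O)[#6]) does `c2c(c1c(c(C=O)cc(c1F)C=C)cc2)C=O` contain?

2

[CX3H1](=O)[#6] is the SMARTS for an aldehyde: an sp2 carbon with one H, double-bonded to O and single-bonded to carbon.
The molecule carries 2 separate instances of an aldehyde (-CHO) meeting every constraint; each maps to a distinct set of atoms, giving 2 matches.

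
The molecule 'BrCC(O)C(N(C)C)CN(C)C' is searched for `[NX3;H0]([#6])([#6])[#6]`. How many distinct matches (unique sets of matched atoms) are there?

2

[NX3;H0]([#6])([#6])[#6] is the SMARTS for a tertiary amine: a trivalent nitrogen with no H, bonded to three carbons.
The molecule carries 2 separate instances of a dimethylamino group (-N(CH3)2) meeting every constraint; each maps to a distinct set of atoms, giving 2 matches.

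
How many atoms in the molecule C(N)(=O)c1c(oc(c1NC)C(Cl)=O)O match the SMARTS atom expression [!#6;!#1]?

7

The query [!#6;!#1] means: not carbon and not hydrogen — any heteroatom.
Check the 14 heavy atoms by environment: 1× o (aromatic) → match; 4× c (aromatic) → no; 3× O → match; 3× C → no; 1× Cl → match; 2× N → match.
Summing the matching environments: 1 + 3 + 1 + 2 = 7 matching atoms.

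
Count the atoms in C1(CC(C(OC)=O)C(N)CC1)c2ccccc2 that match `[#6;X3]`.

The query [#6;X3] means: any carbon (aromatic or not) with three total connections.
Check the 17 heavy atoms by environment: 7× C (X4) → no; 1× C (X3) → match; 1× O (X1) → no; 1× O (X2) → no; 1× N (X3) → no; 6× c (aromatic, X3) → match.
Summing the matching environments: 1 + 6 = 7 matching atoms.

7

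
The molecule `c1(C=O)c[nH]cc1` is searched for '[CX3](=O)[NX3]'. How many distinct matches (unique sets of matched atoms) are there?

0

[CX3](=O)[NX3] is the SMARTS for an amide: a carbonyl carbon bonded to a trivalent nitrogen.
No fragment in the molecule satisfies every constraint, giving 0 matches.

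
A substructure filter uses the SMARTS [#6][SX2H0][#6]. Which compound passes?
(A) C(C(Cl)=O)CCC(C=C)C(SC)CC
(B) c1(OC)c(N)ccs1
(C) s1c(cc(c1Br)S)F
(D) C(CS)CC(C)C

[#6][SX2H0][#6] describes an aliphatic sulfur bridging two carbons with no H on the sulfur (a thioether).
(A) contains a methylthio ether (-SCH3), which satisfies every atom and bond constraint.
(B) has a methoxy ether (-OCH3) but the bridging atom is O, not S.
(C) has a thiol (-SH) but the sulfur has H1, not H0 bridging two carbons.
(D) has a thiol (-SH) but the sulfur has H1, not H0 bridging two carbons.
So the answer is (A).

A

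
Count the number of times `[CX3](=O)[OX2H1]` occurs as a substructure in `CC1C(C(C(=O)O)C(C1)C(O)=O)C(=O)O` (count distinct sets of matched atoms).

3

[CX3](=O)[OX2H1] is the SMARTS for a carboxylic acid: an sp2 carbon double-bonded to O and single-bonded to an -OH oxygen.
The molecule carries 3 separate instances of a carboxylic acid group (-C(=O)OH) meeting every constraint; each maps to a distinct set of atoms, giving 3 matches.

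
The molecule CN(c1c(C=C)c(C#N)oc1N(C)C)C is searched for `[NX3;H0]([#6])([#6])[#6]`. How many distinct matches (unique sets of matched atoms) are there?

[NX3;H0]([#6])([#6])[#6] is the SMARTS for a tertiary amine: a trivalent nitrogen with no H, bonded to three carbons.
The molecule carries 2 separate instances of a dimethylamino group (-N(CH3)2) meeting every constraint; each maps to a distinct set of atoms, giving 2 matches.

2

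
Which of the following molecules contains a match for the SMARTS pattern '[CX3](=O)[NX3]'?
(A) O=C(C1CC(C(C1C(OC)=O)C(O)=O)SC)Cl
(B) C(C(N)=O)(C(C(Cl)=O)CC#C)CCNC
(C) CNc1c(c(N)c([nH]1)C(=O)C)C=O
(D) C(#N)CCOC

B

[CX3](=O)[NX3] describes a carbonyl carbon bonded to a trivalent nitrogen (an amide).
(A) has a carboxylic acid group (-C(=O)OH) but the carbonyl is bonded to O, not to an NX3 nitrogen.
(B) contains a primary amide (-C(=O)NH2), which satisfies every atom and bond constraint.
(C) has a primary amino group (-NH2) but the -NH2 is not attached to a carbonyl carbon.
(D) has a nitrile (-C#N) but the nitrile N is NX1 (triple-bonded), not NX3.
So the answer is (B).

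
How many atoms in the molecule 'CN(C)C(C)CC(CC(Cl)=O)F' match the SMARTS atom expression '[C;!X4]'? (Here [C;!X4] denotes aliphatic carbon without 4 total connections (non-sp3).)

The query [C;!X4] means: aliphatic carbon that does not have four total connections.
Check the 12 heavy atoms by environment: 7× C (X4) → no; 1× F (X1) → no; 1× C (X3) → match; 1× O (X1) → no; 1× Cl (X1) → no; 1× N (X3) → no.
That gives 1 matching atom.

1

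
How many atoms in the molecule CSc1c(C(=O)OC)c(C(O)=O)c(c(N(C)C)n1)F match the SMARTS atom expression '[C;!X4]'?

2

Check the 19 heavy atoms by environment: 1× n (aromatic, X2) → no; 5× c (aromatic, X3) → no; 1× F (X1) → no; 1× S (X2) → no; 4× C (X4) → no; 2× C (X3) → match; 2× O (X1) → no; 2× O (X2) → no; 1× N (X3) → no.
That gives 2 matching atoms.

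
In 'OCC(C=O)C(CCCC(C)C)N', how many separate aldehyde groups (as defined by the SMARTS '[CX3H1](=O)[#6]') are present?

1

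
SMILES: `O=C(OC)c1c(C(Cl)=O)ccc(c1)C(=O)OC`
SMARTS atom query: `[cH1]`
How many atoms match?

3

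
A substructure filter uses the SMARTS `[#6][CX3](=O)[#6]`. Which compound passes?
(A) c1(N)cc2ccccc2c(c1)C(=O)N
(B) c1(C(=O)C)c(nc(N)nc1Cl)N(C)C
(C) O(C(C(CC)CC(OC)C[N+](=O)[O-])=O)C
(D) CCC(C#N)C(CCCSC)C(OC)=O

[#6][CX3](=O)[#6] describes a carbonyl carbon (no H) flanked by two carbons (a ketone).
(A) has a primary amide (-C(=O)NH2) but one neighbour of the carbonyl carbon is N, not C.
(B) contains an acetyl/ketone group (-C(=O)CH3), which satisfies every atom and bond constraint.
(C) has a methyl-ester group (-C(=O)OCH3) but one neighbour of the carbonyl carbon is O, not C.
(D) has a methyl-ester group (-C(=O)OCH3) but one neighbour of the carbonyl carbon is O, not C.
So the answer is (B).

B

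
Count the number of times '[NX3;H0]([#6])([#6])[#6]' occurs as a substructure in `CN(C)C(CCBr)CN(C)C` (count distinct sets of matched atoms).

[NX3;H0]([#6])([#6])[#6] is the SMARTS for a tertiary amine: a trivalent nitrogen with no H, bonded to three carbons.
The molecule carries 2 separate instances of a dimethylamino group (-N(CH3)2) meeting every constraint; each maps to a distinct set of atoms, giving 2 matches.

2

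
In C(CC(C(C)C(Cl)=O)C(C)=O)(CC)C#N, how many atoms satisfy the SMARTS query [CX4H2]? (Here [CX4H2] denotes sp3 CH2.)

2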